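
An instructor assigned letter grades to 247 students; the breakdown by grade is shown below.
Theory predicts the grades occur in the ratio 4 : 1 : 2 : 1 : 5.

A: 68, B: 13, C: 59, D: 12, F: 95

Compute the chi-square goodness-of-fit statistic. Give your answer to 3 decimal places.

Ratio total = 13. Expected counts: 247×4/13 = 76, 247×1/13 = 19, 247×2/13 = 38, 247×1/13 = 19, 247×5/13 = 95.
χ² = (68−76)²/76 + (13−19)²/19 + (59−38)²/38 + (12−19)²/19 + (95−95)²/95
   = 0.8421 + 1.8947 + 11.6053 + 2.5789 + 0.0000
Sum = 16.921

16.921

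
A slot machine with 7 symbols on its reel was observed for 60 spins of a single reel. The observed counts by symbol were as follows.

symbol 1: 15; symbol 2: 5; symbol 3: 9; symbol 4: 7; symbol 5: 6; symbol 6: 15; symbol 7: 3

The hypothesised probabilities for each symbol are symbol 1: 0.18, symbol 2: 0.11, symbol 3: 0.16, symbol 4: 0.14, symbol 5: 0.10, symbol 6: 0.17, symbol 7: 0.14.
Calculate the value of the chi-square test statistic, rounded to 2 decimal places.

Expected counts E_i = n·p_i: 60×0.18 = 10.8, 60×0.11 = 6.6, 60×0.16 = 9.6, 60×0.14 = 8.4, 60×0.10 = 6, 60×0.17 = 10.2, 60×0.14 = 8.4.
χ² = (15−10.8)²/10.8 + (5−6.6)²/6.6 + (9−9.6)²/9.6 + (7−8.4)²/8.4 + (6−6)²/6 + (15−10.2)²/10.2 + (3−8.4)²/8.4
   = 1.633 + 0.388 + 0.038 + 0.233 + 0.000 + 2.259 + 3.471
Sum = 8.02

8.02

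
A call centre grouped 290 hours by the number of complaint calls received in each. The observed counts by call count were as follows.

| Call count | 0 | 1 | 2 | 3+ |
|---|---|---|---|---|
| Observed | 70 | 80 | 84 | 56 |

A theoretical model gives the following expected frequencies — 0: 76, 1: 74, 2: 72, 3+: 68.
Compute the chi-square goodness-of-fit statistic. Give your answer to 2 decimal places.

5.08

0: (70 − 76)²/76 = 36/76 = 0.474
1: (80 − 74)²/74 = 36/74 = 0.486
2: (84 − 72)²/72 = 144/72 = 2.000
3+: (56 − 68)²/68 = 144/68 = 2.118
Sum = 5.08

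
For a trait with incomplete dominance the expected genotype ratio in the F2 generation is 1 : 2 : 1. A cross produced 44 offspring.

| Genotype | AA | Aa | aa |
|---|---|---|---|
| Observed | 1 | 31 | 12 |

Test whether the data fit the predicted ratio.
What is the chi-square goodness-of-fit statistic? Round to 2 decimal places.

12.86

Ratio total = 4. Expected counts: 44×1/4 = 11, 44×2/4 = 22, 44×1/4 = 11.
AA: (1 − 11)²/11 = 100/11 = 9.091
Aa: (31 − 22)²/22 = 81/22 = 3.682
aa: (12 − 11)²/11 = 1/11 = 0.091
Sum = 12.86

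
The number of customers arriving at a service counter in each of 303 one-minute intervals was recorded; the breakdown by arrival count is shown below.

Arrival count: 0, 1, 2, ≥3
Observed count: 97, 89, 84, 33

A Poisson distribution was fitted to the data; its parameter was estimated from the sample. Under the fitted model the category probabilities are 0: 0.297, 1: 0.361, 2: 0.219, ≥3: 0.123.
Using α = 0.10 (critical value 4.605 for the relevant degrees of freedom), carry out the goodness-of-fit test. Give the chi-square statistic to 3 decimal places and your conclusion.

Expected counts E_i = n·p_i: 303×0.297 = 89.991, 303×0.361 = 109.383, 303×0.219 = 66.357, 303×0.123 = 37.269.
0: (97 − 89.991)²/89.991 = 49.126081/89.991 = 0.5459
1: (89 − 109.383)²/109.383 = 415.466689/109.383 = 3.7983
2: (84 − 66.357)²/66.357 = 311.275449/66.357 = 4.6909
≥3: (33 − 37.269)²/37.269 = 18.224361/37.269 = 0.4890
Sum = 9.524
df = 2. Since 9.524 > 4.605, we reject H₀.

9.524; reject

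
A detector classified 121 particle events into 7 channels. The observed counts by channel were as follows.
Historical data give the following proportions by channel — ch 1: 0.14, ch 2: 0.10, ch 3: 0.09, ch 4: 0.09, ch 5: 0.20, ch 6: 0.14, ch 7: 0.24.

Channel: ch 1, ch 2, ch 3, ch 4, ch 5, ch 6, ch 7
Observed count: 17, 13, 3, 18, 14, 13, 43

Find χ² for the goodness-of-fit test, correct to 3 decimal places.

22.352

Expected counts E_i = n·p_i: 121×0.14 = 16.94, 121×0.10 = 12.1, 121×0.09 = 10.89, 121×0.09 = 10.89, 121×0.20 = 24.2, 121×0.14 = 16.94, 121×0.24 = 29.04.
ch 1: (17 − 16.94)²/16.94 = 0.0036/16.94 = 0.0002
ch 2: (13 − 12.1)²/12.1 = 0.81/12.1 = 0.0669
ch 3: (3 − 10.89)²/10.89 = 62.2521/10.89 = 5.7164
ch 4: (18 − 10.89)²/10.89 = 50.5521/10.89 = 4.6421
ch 5: (14 − 24.2)²/24.2 = 104.04/24.2 = 4.2992
ch 6: (13 − 16.94)²/16.94 = 15.5236/16.94 = 0.9164
ch 7: (43 − 29.04)²/29.04 = 194.8816/29.04 = 6.7108
Sum = 22.352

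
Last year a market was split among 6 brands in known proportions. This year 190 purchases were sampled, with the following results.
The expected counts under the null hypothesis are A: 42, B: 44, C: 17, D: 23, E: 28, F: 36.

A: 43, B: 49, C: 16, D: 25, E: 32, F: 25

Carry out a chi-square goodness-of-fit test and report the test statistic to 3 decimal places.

χ² = (43−42)²/42 + (49−44)²/44 + (16−17)²/17 + (25−23)²/23 + (32−28)²/28 + (25−36)²/36
   = 0.0238 + 0.5682 + 0.0588 + 0.1739 + 0.5714 + 3.3611
Sum = 4.757

4.757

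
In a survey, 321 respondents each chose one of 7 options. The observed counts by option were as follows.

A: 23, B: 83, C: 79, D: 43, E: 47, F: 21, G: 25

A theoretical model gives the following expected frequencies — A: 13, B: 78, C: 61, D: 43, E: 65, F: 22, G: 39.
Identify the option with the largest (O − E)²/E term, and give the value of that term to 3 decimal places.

A: (23 − 13)²/13 = 100/13 = 7.6923
B: (83 − 78)²/78 = 25/78 = 0.3205
C: (79 − 61)²/61 = 324/61 = 5.3115
D: (43 − 43)²/43 = 0/43 = 0.0000
E: (47 − 65)²/65 = 324/65 = 4.9846
F: (21 − 22)²/22 = 1/22 = 0.0455
G: (25 − 39)²/39 = 196/39 = 5.0256
The largest term is for A: 7.692.

A, 7.692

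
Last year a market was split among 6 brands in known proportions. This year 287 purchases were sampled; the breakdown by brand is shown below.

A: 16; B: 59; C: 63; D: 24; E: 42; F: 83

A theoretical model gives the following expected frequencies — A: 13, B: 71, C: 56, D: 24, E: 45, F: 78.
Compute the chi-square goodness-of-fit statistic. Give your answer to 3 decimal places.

cat         O        E   (O−E)²/E
A          16       13     0.6923
B          59       71     2.0282
C          63       56     0.8750
D          24       24     0.0000
E          42       45     0.2000
F          83       78     0.3205
Sum = 4.116

4.116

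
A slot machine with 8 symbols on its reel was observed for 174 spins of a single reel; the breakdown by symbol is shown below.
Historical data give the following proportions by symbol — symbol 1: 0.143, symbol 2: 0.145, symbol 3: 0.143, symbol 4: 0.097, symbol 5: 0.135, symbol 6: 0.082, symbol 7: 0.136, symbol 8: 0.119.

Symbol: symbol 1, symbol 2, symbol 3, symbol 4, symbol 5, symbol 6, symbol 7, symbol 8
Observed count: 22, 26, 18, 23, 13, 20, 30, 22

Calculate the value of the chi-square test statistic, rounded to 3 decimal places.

13.246

Expected counts E_i = n·p_i: 174×0.143 = 24.882, 174×0.145 = 25.23, 174×0.143 = 24.882, 174×0.097 = 16.878, 174×0.135 = 23.49, 174×0.082 = 14.268, 174×0.136 = 23.664, 174×0.119 = 20.706.
symbol 1: (22 − 24.882)²/24.882 = 8.305924/24.882 = 0.3338
symbol 2: (26 − 25.23)²/25.23 = 0.5929/25.23 = 0.0235
symbol 3: (18 − 24.882)²/24.882 = 47.361924/24.882 = 1.9035
symbol 4: (23 − 16.878)²/16.878 = 37.478884/16.878 = 2.2206
symbol 5: (13 − 23.49)²/23.49 = 110.0401/23.49 = 4.6846
symbol 6: (20 − 14.268)²/14.268 = 32.855824/14.268 = 2.3028
symbol 7: (30 − 23.664)²/23.664 = 40.144896/23.664 = 1.6965
symbol 8: (22 − 20.706)²/20.706 = 1.674436/20.706 = 0.0809
Sum = 13.246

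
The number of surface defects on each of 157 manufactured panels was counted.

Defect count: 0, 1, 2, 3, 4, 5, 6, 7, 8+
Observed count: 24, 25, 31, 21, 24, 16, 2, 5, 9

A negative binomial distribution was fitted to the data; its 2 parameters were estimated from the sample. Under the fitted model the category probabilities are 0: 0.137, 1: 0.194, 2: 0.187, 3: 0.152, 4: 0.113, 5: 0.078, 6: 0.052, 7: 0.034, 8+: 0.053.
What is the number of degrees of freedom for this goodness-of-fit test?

6

There are k = 9 categories and 2 parameters estimated from the data, so df = 9 − 1 − 2 = 6.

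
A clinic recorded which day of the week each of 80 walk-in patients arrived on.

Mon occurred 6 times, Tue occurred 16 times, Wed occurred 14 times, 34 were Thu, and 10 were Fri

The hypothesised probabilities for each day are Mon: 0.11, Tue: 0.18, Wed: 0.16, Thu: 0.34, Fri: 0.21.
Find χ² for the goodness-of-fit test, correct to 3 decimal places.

5.634

Expected counts E_i = n·p_i: 80×0.11 = 8.8, 80×0.18 = 14.4, 80×0.16 = 12.8, 80×0.34 = 27.2, 80×0.21 = 16.8.
Mon: (6 − 8.8)²/8.8 = 7.84/8.8 = 0.8909
Tue: (16 − 14.4)²/14.4 = 2.56/14.4 = 0.1778
Wed: (14 − 12.8)²/12.8 = 1.44/12.8 = 0.1125
Thu: (34 − 27.2)²/27.2 = 46.24/27.2 = 1.7000
Fri: (10 − 16.8)²/16.8 = 46.24/16.8 = 2.7524
Sum = 5.634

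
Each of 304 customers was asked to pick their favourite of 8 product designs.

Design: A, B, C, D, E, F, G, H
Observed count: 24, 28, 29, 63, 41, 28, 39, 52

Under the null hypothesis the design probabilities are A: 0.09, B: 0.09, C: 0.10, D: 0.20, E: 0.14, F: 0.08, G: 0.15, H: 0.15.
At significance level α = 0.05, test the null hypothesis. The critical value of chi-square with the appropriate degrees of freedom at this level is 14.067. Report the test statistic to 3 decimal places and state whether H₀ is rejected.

3.039; do not reject

Expected counts E_i = n·p_i: 304×0.09 = 27.36, 304×0.09 = 27.36, 304×0.10 = 30.4, 304×0.20 = 60.8, 304×0.14 = 42.56, 304×0.08 = 24.32, 304×0.15 = 45.6, 304×0.15 = 45.6.
cat         O        E   (O−E)²/E
A          24    27.36     0.4126
B          28    27.36     0.0150
C          29     30.4     0.0645
D          63     60.8     0.0796
E          41    42.56     0.0572
F          28    24.32     0.5568
G          39     45.6     0.9553
H          52     45.6     0.8982
Sum = 3.039
df = 7. Since 3.039 < 14.067, we do not reject H₀.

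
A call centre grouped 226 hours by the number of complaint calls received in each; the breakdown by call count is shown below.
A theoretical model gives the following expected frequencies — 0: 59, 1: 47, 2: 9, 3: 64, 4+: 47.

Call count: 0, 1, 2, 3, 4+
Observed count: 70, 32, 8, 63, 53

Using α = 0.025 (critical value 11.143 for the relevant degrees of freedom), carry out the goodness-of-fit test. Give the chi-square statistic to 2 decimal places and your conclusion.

7.73; do not reject

χ² = (70−59)²/59 + (32−47)²/47 + (8−9)²/9 + (63−64)²/64 + (53−47)²/47
   = 2.051 + 4.787 + 0.111 + 0.016 + 0.766
Sum = 7.73
df = 4. Since 7.73 < 11.143, we do not reject H₀.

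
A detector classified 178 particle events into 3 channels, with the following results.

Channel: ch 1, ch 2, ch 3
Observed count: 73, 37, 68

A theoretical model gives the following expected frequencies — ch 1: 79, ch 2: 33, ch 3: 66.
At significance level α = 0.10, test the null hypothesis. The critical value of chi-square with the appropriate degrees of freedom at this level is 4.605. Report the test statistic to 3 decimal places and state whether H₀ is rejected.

χ² = (73−79)²/79 + (37−33)²/33 + (68−66)²/66
   = 0.4557 + 0.4848 + 0.0606
Sum = 1.001
df = 2. Since 1.001 < 4.605, we do not reject H₀.

1.001; do not reject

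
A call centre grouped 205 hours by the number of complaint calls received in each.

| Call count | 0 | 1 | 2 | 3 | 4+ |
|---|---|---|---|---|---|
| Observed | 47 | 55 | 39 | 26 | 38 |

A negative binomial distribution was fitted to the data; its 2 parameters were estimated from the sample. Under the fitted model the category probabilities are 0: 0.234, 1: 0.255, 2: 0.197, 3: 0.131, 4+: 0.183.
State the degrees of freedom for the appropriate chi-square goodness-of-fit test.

There are k = 5 categories and 2 parameters estimated from the data, so df = 5 − 1 − 2 = 2.

2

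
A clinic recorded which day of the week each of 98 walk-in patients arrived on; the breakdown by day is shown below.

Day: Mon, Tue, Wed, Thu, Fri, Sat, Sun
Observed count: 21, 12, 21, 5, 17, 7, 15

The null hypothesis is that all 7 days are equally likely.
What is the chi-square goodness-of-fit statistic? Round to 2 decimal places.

Under H₀ each category has probability 1/7, so each expected count is 98/7 = 14.
Mon: (21 − 14)²/14 = 49/14 = 3.500
Tue: (12 − 14)²/14 = 4/14 = 0.286
Wed: (21 − 14)²/14 = 49/14 = 3.500
Thu: (5 − 14)²/14 = 81/14 = 5.786
Fri: (17 − 14)²/14 = 9/14 = 0.643
Sat: (7 − 14)²/14 = 49/14 = 3.500
Sun: (15 − 14)²/14 = 1/14 = 0.071
Sum = 17.29

17.29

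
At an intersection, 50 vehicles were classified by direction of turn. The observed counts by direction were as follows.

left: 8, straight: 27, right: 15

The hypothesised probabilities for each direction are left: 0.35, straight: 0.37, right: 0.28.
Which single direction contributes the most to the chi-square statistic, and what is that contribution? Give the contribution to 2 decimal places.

Expected counts E_i = n·p_i: 50×0.35 = 17.5, 50×0.37 = 18.5, 50×0.28 = 14.
cat           O        E   (O−E)²/E
left          8     17.5      5.157
straight     27     18.5      3.905
right        15       14      0.071
The largest term is for left: 5.16.

left, 5.16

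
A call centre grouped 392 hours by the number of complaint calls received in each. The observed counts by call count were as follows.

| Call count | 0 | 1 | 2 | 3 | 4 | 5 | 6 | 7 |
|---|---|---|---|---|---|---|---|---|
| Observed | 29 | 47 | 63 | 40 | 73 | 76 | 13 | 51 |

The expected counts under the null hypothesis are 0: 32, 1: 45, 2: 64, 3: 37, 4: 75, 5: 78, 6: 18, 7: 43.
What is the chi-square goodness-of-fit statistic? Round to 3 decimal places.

0: (29 − 32)²/32 = 9/32 = 0.2813
1: (47 − 45)²/45 = 4/45 = 0.0889
2: (63 − 64)²/64 = 1/64 = 0.0156
3: (40 − 37)²/37 = 9/37 = 0.2432
4: (73 − 75)²/75 = 4/75 = 0.0533
5: (76 − 78)²/78 = 4/78 = 0.0513
6: (13 − 18)²/18 = 25/18 = 1.3889
7: (51 − 43)²/43 = 64/43 = 1.4884
Sum = 3.611

3.611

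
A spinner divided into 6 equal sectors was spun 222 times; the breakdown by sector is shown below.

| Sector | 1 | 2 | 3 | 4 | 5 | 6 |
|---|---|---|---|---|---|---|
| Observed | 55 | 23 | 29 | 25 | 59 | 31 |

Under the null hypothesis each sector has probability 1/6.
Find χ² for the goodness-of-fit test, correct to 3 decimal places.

33.730

Under H₀ each category has probability 1/6, so each expected count is 222/6 = 37.
1: (55 − 37)²/37 = 324/37 = 8.7568
2: (23 − 37)²/37 = 196/37 = 5.2973
3: (29 − 37)²/37 = 64/37 = 1.7297
4: (25 − 37)²/37 = 144/37 = 3.8919
5: (59 − 37)²/37 = 484/37 = 13.0811
6: (31 − 37)²/37 = 36/37 = 0.9730
Sum = 33.730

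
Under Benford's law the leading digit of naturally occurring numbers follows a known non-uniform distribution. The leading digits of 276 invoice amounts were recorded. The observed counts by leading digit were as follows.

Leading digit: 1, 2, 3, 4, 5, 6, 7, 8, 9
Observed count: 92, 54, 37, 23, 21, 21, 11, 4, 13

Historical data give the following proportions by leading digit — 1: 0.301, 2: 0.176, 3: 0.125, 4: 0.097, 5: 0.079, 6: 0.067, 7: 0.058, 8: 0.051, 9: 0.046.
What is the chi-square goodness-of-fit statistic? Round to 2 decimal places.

Expected counts E_i = n·p_i: 276×0.301 = 83.076, 276×0.176 = 48.576, 276×0.125 = 34.5, 276×0.097 = 26.772, 276×0.079 = 21.804, 276×0.067 = 18.492, 276×0.058 = 16.008, 276×0.051 = 14.076, 276×0.046 = 12.696.
1: (92 − 83.076)²/83.076 = 79.637776/83.076 = 0.959
2: (54 − 48.576)²/48.576 = 29.419776/48.576 = 0.606
3: (37 − 34.5)²/34.5 = 6.25/34.5 = 0.181
4: (23 − 26.772)²/26.772 = 14.227984/26.772 = 0.531
5: (21 − 21.804)²/21.804 = 0.646416/21.804 = 0.030
6: (21 − 18.492)²/18.492 = 6.290064/18.492 = 0.340
7: (11 − 16.008)²/16.008 = 25.080064/16.008 = 1.567
8: (4 − 14.076)²/14.076 = 101.525776/14.076 = 7.213
9: (13 − 12.696)²/12.696 = 0.092416/12.696 = 0.007
Sum = 11.43

11.43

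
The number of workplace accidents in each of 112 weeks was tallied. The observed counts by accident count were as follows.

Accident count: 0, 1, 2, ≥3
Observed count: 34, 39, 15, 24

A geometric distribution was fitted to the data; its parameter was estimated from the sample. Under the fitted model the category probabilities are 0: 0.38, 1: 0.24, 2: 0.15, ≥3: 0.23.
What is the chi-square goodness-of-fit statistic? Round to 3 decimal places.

7.500

Expected counts E_i = n·p_i: 112×0.38 = 42.56, 112×0.24 = 26.88, 112×0.15 = 16.8, 112×0.23 = 25.76.
χ² = (34−42.56)²/42.56 + (39−26.88)²/26.88 + (15−16.8)²/16.8 + (24−25.76)²/25.76
   = 1.7217 + 5.4648 + 0.1929 + 0.1202
Sum = 7.500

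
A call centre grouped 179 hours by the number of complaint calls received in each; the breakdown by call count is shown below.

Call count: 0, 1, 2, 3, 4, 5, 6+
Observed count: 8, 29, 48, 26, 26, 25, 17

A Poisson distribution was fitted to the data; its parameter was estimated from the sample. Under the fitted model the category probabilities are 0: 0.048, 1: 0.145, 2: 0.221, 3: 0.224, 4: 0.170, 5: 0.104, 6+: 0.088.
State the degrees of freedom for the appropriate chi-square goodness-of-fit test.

There are k = 7 categories and 1 parameter estimated from the data, so df = 7 − 1 − 1 = 5.

5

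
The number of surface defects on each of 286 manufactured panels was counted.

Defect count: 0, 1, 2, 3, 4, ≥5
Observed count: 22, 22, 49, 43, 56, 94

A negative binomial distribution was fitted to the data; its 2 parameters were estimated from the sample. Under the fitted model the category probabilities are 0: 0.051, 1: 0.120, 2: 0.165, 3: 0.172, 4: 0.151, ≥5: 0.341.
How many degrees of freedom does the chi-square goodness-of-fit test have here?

3

There are k = 6 categories and 2 parameters estimated from the data, so df = 6 − 1 − 2 = 3.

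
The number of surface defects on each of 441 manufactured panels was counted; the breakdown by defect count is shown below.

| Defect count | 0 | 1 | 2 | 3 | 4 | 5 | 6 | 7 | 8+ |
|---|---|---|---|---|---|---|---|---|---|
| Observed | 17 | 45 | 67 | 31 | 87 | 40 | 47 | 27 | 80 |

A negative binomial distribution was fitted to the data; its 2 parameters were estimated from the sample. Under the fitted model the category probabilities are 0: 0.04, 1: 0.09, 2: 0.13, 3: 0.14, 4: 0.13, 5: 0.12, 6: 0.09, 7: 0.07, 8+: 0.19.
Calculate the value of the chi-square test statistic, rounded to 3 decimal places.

38.182

Expected counts E_i = n·p_i: 441×0.04 = 17.64, 441×0.09 = 39.69, 441×0.13 = 57.33, 441×0.14 = 61.74, 441×0.13 = 57.33, 441×0.12 = 52.92, 441×0.09 = 39.69, 441×0.07 = 30.87, 441×0.19 = 83.79.
cat         O        E   (O−E)²/E
0          17    17.64     0.0232
1          45    39.69     0.7104
2          67    57.33     1.6311
3          31    61.74    15.3053
4          87    57.33    15.3551
5          40    52.92     3.1543
6          47    39.69     1.3463
7          27    30.87     0.4852
8+         80    83.79     0.1714
Sum = 38.182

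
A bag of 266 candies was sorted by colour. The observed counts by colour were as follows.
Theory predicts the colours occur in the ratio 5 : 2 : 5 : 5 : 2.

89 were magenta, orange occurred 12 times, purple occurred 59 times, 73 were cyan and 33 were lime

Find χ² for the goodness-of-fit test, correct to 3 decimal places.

Ratio total = 19. Expected counts: 266×5/19 = 70, 266×2/19 = 28, 266×5/19 = 70, 266×5/19 = 70, 266×2/19 = 28.
cat          O        E   (O−E)²/E
magenta     89       70     5.1571
orange      12       28     9.1429
purple      59       70     1.7286
cyan        73       70     0.1286
lime        33       28     0.8929
Sum = 17.050

17.050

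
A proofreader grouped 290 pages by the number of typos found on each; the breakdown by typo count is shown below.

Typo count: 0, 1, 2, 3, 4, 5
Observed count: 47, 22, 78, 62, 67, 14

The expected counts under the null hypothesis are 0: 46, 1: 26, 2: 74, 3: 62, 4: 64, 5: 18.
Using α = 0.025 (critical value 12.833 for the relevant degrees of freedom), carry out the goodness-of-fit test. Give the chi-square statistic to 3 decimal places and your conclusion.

1.883; do not reject

0: (47 − 46)²/46 = 1/46 = 0.0217
1: (22 − 26)²/26 = 16/26 = 0.6154
2: (78 − 74)²/74 = 16/74 = 0.2162
3: (62 − 62)²/62 = 0/62 = 0.0000
4: (67 − 64)²/64 = 9/64 = 0.1406
5: (14 − 18)²/18 = 16/18 = 0.8889
Sum = 1.883
df = 5. Since 1.883 < 12.833, we do not reject H₀.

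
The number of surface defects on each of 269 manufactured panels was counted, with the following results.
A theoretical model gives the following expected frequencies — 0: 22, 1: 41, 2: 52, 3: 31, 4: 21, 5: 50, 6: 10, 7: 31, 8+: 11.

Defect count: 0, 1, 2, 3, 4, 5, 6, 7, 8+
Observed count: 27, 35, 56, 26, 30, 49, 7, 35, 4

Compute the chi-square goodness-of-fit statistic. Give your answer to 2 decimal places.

12.88

cat         O        E   (O−E)²/E
0          27       22      1.136
1          35       41      0.878
2          56       52      0.308
3          26       31      0.806
4          30       21      3.857
5          49       50      0.020
6           7       10      0.900
7          35       31      0.516
8+          4       11      4.455
Sum = 12.88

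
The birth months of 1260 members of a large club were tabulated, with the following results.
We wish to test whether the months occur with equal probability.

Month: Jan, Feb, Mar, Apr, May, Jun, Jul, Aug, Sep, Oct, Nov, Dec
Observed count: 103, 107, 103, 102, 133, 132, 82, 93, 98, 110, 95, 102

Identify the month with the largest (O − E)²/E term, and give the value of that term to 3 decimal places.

May, 7.467

Under H₀ each category has probability 1/12, so each expected count is 1260/12 = 105.
cat         O        E   (O−E)²/E
Jan       103      105     0.0381
Feb       107      105     0.0381
Mar       103      105     0.0381
Apr       102      105     0.0857
May       133      105     7.4667
Jun       132      105     6.9429
Jul        82      105     5.0381
Aug        93      105     1.3714
Sep        98      105     0.4667
Oct       110      105     0.2381
Nov        95      105     0.9524
Dec       102      105     0.0857
The largest term is for May: 7.467.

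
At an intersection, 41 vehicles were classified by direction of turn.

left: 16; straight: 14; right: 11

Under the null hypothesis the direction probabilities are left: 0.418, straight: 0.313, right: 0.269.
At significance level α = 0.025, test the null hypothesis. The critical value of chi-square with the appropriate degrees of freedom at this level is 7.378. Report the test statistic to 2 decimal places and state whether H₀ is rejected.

0.18; do not reject

Expected counts E_i = n·p_i: 41×0.418 = 17.138, 41×0.313 = 12.833, 41×0.269 = 11.029.
left: (16 − 17.138)²/17.138 = 1.295044/17.138 = 0.076
straight: (14 − 12.833)²/12.833 = 1.361889/12.833 = 0.106
right: (11 − 11.029)²/11.029 = 0.000841/11.029 = 0.000
Sum = 0.18
df = 2. Since 0.18 < 7.378, we do not reject H₀.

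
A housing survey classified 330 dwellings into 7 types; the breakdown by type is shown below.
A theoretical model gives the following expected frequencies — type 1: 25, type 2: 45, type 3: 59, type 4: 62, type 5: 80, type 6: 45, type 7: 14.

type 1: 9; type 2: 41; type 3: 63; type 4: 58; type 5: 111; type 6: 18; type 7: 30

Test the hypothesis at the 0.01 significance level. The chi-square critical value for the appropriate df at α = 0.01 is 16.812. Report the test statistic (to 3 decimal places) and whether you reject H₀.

χ² = (9−25)²/25 + (41−45)²/45 + (63−59)²/59 + (58−62)²/62 + (111−80)²/80 + (18−45)²/45 + (30−14)²/14
   = 10.2400 + 0.3556 + 0.2712 + 0.2581 + 12.0125 + 16.2000 + 18.2857
Sum = 57.623
df = 6. Since 57.623 > 16.812, we reject H₀.

57.623; reject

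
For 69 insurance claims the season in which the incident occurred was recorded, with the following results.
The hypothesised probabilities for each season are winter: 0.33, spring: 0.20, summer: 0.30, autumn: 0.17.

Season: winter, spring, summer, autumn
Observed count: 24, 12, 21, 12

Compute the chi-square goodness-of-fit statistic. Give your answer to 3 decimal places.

Expected counts E_i = n·p_i: 69×0.33 = 22.77, 69×0.20 = 13.8, 69×0.30 = 20.7, 69×0.17 = 11.73.
cat         O        E   (O−E)²/E
winter     24    22.77     0.0664
spring     12     13.8     0.2348
summer     21     20.7     0.0043
autumn     12    11.73     0.0062
Sum = 0.312

0.312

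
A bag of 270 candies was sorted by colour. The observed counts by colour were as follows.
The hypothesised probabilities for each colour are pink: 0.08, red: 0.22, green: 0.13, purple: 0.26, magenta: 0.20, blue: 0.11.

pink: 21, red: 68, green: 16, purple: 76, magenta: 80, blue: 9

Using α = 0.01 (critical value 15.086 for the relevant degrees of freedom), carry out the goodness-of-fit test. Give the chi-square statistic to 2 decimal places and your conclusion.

39.08; reject

Expected counts E_i = n·p_i: 270×0.08 = 21.6, 270×0.22 = 59.4, 270×0.13 = 35.1, 270×0.26 = 70.2, 270×0.20 = 54, 270×0.11 = 29.7.
χ² = (21−21.6)²/21.6 + (68−59.4)²/59.4 + (16−35.1)²/35.1 + (76−70.2)²/70.2 + (80−54)²/54 + (9−29.7)²/29.7
   = 0.017 + 1.245 + 10.393 + 0.479 + 12.519 + 14.427
Sum = 39.08
df = 5. Since 39.08 > 15.086, we reject H₀.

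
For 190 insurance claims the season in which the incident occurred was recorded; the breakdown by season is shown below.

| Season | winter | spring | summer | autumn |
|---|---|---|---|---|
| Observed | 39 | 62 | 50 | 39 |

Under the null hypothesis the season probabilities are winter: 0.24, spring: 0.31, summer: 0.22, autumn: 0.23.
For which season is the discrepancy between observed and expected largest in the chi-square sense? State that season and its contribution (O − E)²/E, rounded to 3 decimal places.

Expected counts E_i = n·p_i: 190×0.24 = 45.6, 190×0.31 = 58.9, 190×0.22 = 41.8, 190×0.23 = 43.7.
χ² = (39−45.6)²/45.6 + (62−58.9)²/58.9 + (50−41.8)²/41.8 + (39−43.7)²/43.7
   = 0.9553 + 0.1632 + 1.6086 + 0.5055
The largest term is for summer: 1.609.

summer, 1.609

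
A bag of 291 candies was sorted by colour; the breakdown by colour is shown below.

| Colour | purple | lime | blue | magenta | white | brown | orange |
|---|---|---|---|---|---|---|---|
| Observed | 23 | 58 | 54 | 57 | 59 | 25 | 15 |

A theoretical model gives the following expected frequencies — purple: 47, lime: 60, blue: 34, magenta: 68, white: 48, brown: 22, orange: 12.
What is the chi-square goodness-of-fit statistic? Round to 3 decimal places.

cat          O        E   (O−E)²/E
purple      23       47    12.2553
lime        58       60     0.0667
blue        54       34    11.7647
magenta     57       68     1.7794
white       59       48     2.5208
brown       25       22     0.4091
orange      15       12     0.7500
Sum = 29.546

29.546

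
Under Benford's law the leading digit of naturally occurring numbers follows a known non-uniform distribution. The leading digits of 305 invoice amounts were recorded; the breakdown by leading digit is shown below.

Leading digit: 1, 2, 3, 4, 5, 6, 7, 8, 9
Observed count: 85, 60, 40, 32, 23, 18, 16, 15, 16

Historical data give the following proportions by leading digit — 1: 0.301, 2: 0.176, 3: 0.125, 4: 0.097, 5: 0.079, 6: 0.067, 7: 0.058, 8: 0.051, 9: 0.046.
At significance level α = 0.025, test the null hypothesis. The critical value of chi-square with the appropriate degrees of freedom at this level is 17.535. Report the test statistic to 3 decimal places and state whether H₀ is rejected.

Expected counts E_i = n·p_i: 305×0.301 = 91.805, 305×0.176 = 53.68, 305×0.125 = 38.125, 305×0.097 = 29.585, 305×0.079 = 24.095, 305×0.067 = 20.435, 305×0.058 = 17.69, 305×0.051 = 15.555, 305×0.046 = 14.03.
χ² = (85−91.805)²/91.805 + (60−53.68)²/53.68 + (40−38.125)²/38.125 + (32−29.585)²/29.585 + (23−24.095)²/24.095 + (18−20.435)²/20.435 + (16−17.69)²/17.69 + (15−15.555)²/15.555 + (16−14.03)²/14.03
   = 0.5044 + 0.7441 + 0.0922 + 0.1971 + 0.0498 + 0.2902 + 0.1615 + 0.0198 + 0.2766
Sum = 2.336
df = 8. Since 2.336 < 17.535, we do not reject H₀.

2.336; do not reject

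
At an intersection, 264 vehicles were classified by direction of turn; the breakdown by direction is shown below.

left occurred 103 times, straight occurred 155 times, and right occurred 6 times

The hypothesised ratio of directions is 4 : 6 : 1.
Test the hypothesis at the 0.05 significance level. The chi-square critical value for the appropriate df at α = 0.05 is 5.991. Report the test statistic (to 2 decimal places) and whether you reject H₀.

14.85; reject

Ratio total = 11. Expected counts: 264×4/11 = 96, 264×6/11 = 144, 264×1/11 = 24.
left: (103 − 96)²/96 = 49/96 = 0.510
straight: (155 − 144)²/144 = 121/144 = 0.840
right: (6 − 24)²/24 = 324/24 = 13.500
Sum = 14.85
df = 2. Since 14.85 > 5.991, we reject H₀.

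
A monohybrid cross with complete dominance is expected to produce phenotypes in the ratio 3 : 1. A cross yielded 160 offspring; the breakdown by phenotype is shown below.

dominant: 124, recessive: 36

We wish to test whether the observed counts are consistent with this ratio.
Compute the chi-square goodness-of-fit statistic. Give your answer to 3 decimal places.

0.533

Ratio total = 4. Expected counts: 160×3/4 = 120, 160×1/4 = 40.
cat            O        E   (O−E)²/E
dominant     124      120     0.1333
recessive     36       40     0.4000
Sum = 0.533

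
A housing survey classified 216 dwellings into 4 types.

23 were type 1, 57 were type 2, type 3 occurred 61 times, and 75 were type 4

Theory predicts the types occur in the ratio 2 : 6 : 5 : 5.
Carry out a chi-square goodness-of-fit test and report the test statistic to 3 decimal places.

6.933

Ratio total = 18. Expected counts: 216×2/18 = 24, 216×6/18 = 72, 216×5/18 = 60, 216×5/18 = 60.
cat         O        E   (O−E)²/E
type 1     23       24     0.0417
type 2     57       72     3.1250
type 3     61       60     0.0167
type 4     75       60     3.7500
Sum = 6.933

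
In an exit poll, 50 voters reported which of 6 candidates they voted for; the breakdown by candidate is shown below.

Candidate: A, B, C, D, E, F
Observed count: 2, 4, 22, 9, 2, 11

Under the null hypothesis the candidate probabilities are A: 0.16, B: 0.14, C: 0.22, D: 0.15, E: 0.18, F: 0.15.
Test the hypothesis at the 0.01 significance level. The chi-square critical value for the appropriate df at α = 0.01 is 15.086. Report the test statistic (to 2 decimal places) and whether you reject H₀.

24.16; reject

Expected counts E_i = n·p_i: 50×0.16 = 8, 50×0.14 = 7, 50×0.22 = 11, 50×0.15 = 7.5, 50×0.18 = 9, 50×0.15 = 7.5.
A: (2 − 8)²/8 = 36/8 = 4.500
B: (4 − 7)²/7 = 9/7 = 1.286
C: (22 − 11)²/11 = 121/11 = 11.000
D: (9 − 7.5)²/7.5 = 2.25/7.5 = 0.300
E: (2 − 9)²/9 = 49/9 = 5.444
F: (11 − 7.5)²/7.5 = 12.25/7.5 = 1.633
Sum = 24.16
df = 5. Since 24.16 > 15.086, we reject H₀.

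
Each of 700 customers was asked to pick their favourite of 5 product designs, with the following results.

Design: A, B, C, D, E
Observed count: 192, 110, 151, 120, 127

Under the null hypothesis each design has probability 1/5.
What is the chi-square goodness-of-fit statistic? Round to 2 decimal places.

30.67

Under H₀ each category has probability 1/5, so each expected count is 700/5 = 140.
χ² = (192−140)²/140 + (110−140)²/140 + (151−140)²/140 + (120−140)²/140 + (127−140)²/140
   = 19.314 + 6.429 + 0.864 + 2.857 + 1.207
Sum = 30.67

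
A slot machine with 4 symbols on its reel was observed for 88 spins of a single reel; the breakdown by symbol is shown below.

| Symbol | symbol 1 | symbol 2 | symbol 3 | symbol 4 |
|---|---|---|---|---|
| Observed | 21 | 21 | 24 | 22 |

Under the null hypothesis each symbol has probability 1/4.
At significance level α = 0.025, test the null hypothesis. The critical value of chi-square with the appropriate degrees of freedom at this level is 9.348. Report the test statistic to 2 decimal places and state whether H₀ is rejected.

Under H₀ each category has probability 1/4, so each expected count is 88/4 = 22.
χ² = (21−22)²/22 + (21−22)²/22 + (24−22)²/22 + (22−22)²/22
   = 0.045 + 0.045 + 0.182 + 0.000
Sum = 0.27
df = 3. Since 0.27 < 9.348, we do not reject H₀.

0.27; do not reject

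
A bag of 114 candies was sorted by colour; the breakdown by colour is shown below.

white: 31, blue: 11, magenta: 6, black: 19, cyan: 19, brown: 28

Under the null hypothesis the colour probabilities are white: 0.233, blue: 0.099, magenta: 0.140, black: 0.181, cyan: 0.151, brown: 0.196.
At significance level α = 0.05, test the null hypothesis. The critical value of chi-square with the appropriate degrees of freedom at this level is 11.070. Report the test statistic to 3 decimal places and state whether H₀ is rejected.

8.711; do not reject

Expected counts E_i = n·p_i: 114×0.233 = 26.562, 114×0.099 = 11.286, 114×0.140 = 15.96, 114×0.181 = 20.634, 114×0.151 = 17.214, 114×0.196 = 22.344.
cat          O        E   (O−E)²/E
white       31   26.562     0.7415
blue        11   11.286     0.0072
magenta      6    15.96     6.2156
black       19   20.634     0.1294
cyan        19   17.214     0.1853
brown       28   22.344     1.4317
Sum = 8.711
df = 5. Since 8.711 < 11.070, we do not reject H₀.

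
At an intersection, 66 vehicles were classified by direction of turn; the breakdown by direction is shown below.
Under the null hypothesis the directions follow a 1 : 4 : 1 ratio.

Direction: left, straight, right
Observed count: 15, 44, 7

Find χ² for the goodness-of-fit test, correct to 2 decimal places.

2.91

Ratio total = 6. Expected counts: 66×1/6 = 11, 66×4/6 = 44, 66×1/6 = 11.
left: (15 − 11)²/11 = 16/11 = 1.455
straight: (44 − 44)²/44 = 0/44 = 0.000
right: (7 − 11)²/11 = 16/11 = 1.455
Sum = 2.91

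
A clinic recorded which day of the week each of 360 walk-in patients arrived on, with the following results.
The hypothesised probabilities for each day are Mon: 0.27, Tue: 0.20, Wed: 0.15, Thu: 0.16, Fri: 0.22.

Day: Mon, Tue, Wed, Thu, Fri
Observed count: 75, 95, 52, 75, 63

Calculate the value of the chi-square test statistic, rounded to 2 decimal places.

Expected counts E_i = n·p_i: 360×0.27 = 97.2, 360×0.20 = 72, 360×0.15 = 54, 360×0.16 = 57.6, 360×0.22 = 79.2.
χ² = (75−97.2)²/97.2 + (95−72)²/72 + (52−54)²/54 + (75−57.6)²/57.6 + (63−79.2)²/79.2
   = 5.070 + 7.347 + 0.074 + 5.256 + 3.314
Sum = 21.06

21.06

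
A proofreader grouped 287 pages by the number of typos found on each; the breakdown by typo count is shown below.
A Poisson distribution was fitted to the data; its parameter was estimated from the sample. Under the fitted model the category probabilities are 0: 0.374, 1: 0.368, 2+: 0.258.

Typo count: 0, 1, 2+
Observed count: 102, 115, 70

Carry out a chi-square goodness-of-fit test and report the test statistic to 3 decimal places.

Expected counts E_i = n·p_i: 287×0.374 = 107.338, 287×0.368 = 105.616, 287×0.258 = 74.046.
0: (102 − 107.338)²/107.338 = 28.494244/107.338 = 0.2655
1: (115 − 105.616)²/105.616 = 88.059456/105.616 = 0.8338
2+: (70 − 74.046)²/74.046 = 16.370116/74.046 = 0.2211
Sum = 1.320

1.320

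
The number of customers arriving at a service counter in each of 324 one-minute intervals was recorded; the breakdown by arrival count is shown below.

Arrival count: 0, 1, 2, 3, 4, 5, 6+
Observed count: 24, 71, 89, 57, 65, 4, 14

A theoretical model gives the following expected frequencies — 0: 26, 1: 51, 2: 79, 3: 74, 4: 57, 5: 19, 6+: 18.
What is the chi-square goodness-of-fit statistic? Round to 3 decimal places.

χ² = (24−26)²/26 + (71−51)²/51 + (89−79)²/79 + (57−74)²/74 + (65−57)²/57 + (4−19)²/19 + (14−18)²/18
   = 0.1538 + 7.8431 + 1.2658 + 3.9054 + 1.1228 + 11.8421 + 0.8889
Sum = 27.022

27.022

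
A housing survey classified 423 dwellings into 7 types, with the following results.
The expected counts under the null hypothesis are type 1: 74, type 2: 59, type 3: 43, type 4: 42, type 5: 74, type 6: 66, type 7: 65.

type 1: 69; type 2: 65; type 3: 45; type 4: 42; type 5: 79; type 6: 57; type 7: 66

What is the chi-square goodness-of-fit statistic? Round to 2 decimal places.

2.62

cat         O        E   (O−E)²/E
type 1     69       74      0.338
type 2     65       59      0.610
type 3     45       43      0.093
type 4     42       42      0.000
type 5     79       74      0.338
type 6     57       66      1.227
type 7     66       65      0.015
Sum = 2.62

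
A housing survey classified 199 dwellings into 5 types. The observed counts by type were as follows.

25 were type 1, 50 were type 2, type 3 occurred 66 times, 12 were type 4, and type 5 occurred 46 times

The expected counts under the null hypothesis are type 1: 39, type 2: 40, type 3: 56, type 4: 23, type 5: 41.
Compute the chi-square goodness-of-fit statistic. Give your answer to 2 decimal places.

15.18

χ² = (25−39)²/39 + (50−40)²/40 + (66−56)²/56 + (12−23)²/23 + (46−41)²/41
   = 5.026 + 2.500 + 1.786 + 5.261 + 0.610
Sum = 15.18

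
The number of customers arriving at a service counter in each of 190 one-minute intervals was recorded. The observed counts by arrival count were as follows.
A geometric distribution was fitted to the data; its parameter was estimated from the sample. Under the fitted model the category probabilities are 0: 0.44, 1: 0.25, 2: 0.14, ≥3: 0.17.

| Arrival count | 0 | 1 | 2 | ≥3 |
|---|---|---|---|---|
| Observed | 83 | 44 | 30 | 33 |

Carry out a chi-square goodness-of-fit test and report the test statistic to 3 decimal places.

0.712

Expected counts E_i = n·p_i: 190×0.44 = 83.6, 190×0.25 = 47.5, 190×0.14 = 26.6, 190×0.17 = 32.3.
cat         O        E   (O−E)²/E
0          83     83.6     0.0043
1          44     47.5     0.2579
2          30     26.6     0.4346
≥3         33     32.3     0.0152
Sum = 0.712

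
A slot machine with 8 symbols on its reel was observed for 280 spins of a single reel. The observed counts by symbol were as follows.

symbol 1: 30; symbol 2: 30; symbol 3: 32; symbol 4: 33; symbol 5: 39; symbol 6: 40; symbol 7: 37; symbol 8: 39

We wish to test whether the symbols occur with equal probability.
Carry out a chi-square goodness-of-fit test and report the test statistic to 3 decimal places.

3.543

Expected count for each of the 8 categories: 280/8 = 35.
χ² = (30−35)²/35 + (30−35)²/35 + (32−35)²/35 + (33−35)²/35 + (39−35)²/35 + (40−35)²/35 + (37−35)²/35 + (39−35)²/35
   = 0.7143 + 0.7143 + 0.2571 + 0.1143 + 0.4571 + 0.7143 + 0.1143 + 0.4571
Sum = 3.543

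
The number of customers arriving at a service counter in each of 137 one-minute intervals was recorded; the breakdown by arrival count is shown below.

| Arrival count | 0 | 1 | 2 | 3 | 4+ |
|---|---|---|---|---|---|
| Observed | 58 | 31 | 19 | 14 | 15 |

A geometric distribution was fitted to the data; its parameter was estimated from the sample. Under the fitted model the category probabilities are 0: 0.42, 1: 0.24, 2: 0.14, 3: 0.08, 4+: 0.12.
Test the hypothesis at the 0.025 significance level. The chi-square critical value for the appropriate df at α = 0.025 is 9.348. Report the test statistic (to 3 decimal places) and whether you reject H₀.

Expected counts E_i = n·p_i: 137×0.42 = 57.54, 137×0.24 = 32.88, 137×0.14 = 19.18, 137×0.08 = 10.96, 137×0.12 = 16.44.
0: (58 − 57.54)²/57.54 = 0.2116/57.54 = 0.0037
1: (31 − 32.88)²/32.88 = 3.5344/32.88 = 0.1075
2: (19 − 19.18)²/19.18 = 0.0324/19.18 = 0.0017
3: (14 − 10.96)²/10.96 = 9.2416/10.96 = 0.8432
4+: (15 − 16.44)²/16.44 = 2.0736/16.44 = 0.1261
Sum = 1.082
df = 3. Since 1.082 < 9.348, we do not reject H₀.

1.082; do not reject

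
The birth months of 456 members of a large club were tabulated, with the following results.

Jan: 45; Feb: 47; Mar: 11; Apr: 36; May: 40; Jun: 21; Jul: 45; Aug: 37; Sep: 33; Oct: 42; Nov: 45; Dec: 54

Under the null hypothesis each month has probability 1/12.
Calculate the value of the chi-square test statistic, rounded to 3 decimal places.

40.842

Expected count for each of the 12 categories: 456/12 = 38.
Jan: (45 − 38)²/38 = 49/38 = 1.2895
Feb: (47 − 38)²/38 = 81/38 = 2.1316
Mar: (11 − 38)²/38 = 729/38 = 19.1842
Apr: (36 − 38)²/38 = 4/38 = 0.1053
May: (40 − 38)²/38 = 4/38 = 0.1053
Jun: (21 − 38)²/38 = 289/38 = 7.6053
Jul: (45 − 38)²/38 = 49/38 = 1.2895
Aug: (37 − 38)²/38 = 1/38 = 0.0263
Sep: (33 − 38)²/38 = 25/38 = 0.6579
Oct: (42 − 38)²/38 = 16/38 = 0.4211
Nov: (45 − 38)²/38 = 49/38 = 1.2895
Dec: (54 − 38)²/38 = 256/38 = 6.7368
Sum = 40.842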